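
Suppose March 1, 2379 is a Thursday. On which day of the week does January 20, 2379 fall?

Saturday

Count forward from the earlier date (January 20, 2379) to the later (March 1, 2379):
January 2379: 31 − 20 = 11 days remain.
Then February 2379 (28): 28 days.
March 1, 2379: 1 day.
Total: 11 + 28 + 1 = 40 days.
40 mod 7 = 5, so 5 days before Thursday is Saturday.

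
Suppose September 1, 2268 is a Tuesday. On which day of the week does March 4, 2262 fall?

Tuesday

Count forward from the earlier date (March 4, 2262) to the later (September 1, 2268):
Day-of-year of March 4, 2262: 63.
Day-of-year of September 1, 2268: 245.
2262 has 365 days, so 365 − 63 = 302 days remain in 2262.
Full years: 2263: 365; 2264: 366; 2265: 365; 2266: 365; 2267: 365. Sum = 1826.
Total: 302 + 1826 + 245 = 2373 days.
2373 is a multiple of 7, so March 4, 2262 falls on the same weekday: Tuesday.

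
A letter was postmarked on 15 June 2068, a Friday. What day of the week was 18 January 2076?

Day-of-year of June 15, 2068: 167.
Day-of-year of January 18, 2076: 18.
2068 has 366 days, so 366 − 167 = 199 days remain in 2068.
Full years 2069–2075: 6 common + 1 leap = 6×365 + 1×366 = 2556 days.
Total: 199 + 2556 + 18 = 2773 days.
2773 mod 7 = 1, so 1 day after Friday is Saturday.

Saturday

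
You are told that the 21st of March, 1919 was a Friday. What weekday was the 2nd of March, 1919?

Count forward from the earlier date (March 2, 1919) to the later (March 21, 1919):
Within March 1919: 21 − 2 = 19 days.
19 mod 7 = 5, so 5 days before Friday is Sunday.

Sunday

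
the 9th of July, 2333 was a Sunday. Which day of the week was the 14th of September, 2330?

Sunday

Count forward from the earlier date (September 14, 2330) to the later (July 9, 2333):
Day-of-year of September 14, 2330: 257.
Day-of-year of July 9, 2333: 190.
2330 has 365 days, so 365 − 257 = 108 days remain in 2330.
Full years: 2331: 365; 2332: 366. Sum = 731.
Total: 108 + 731 + 190 = 1029 days.
1029 is a multiple of 7, so the 14th of September, 2330 falls on the same weekday: Sunday.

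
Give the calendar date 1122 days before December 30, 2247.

December 3, 2244

Count 1122 days before December 30, 2247:
Day-of-year of December 3, 2244: 338.
Day-of-year of December 30, 2247: 364.
2244 has 366 days, so 366 − 338 = 28 days remain in 2244.
Full years: 2245: 365; 2246: 365. Sum = 730.
Total: 28 + 730 + 364 = 1122 days.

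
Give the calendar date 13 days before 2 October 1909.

19 September 1909

Count 13 days before October 2, 1909:
September 1909: 30 − 19 = 11 days remain.
October 1–2, 1909: 2 days.
Total: 11 + 2 = 13 days.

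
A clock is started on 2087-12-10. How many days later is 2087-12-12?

2

Within December 2087: 12 − 10 = 2 days.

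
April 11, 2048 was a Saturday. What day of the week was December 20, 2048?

Sunday

April 2048: 30 − 11 = 19 days remain.
Then May (31), June (30), July (31), August (31), September (30), October (31), November (30): 31 + 30 + 31 + 31 + 30 + 31 + 30 = 214 days.
December 1–20, 2048: 20 days.
Total: 19 + 214 + 20 = 253 days.
253 mod 7 = 1, so 1 day after Saturday is Sunday.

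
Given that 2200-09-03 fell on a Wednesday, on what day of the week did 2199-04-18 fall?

Thursday

Count forward from the earlier date (April 18, 2199) to the later (September 3, 2200):
Day-of-year of April 18, 2199: 108.
Day-of-year of September 3, 2200: 246.
2199 has 365 days, so 365 − 108 = 257 days remain in 2199.
Total: 257 + 246 = 503 days.
503 mod 7 = 6, so 6 days before Wednesday is Thursday.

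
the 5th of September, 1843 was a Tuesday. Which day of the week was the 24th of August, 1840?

Monday

Count forward from the earlier date (August 24, 1840) to the later (September 5, 1843):
August 24, 1840 → August 24, 1841: 365 days.
August 24, 1841 → August 24, 1842: 365 days.
August 24, 1842 → August 24, 1843: 365 days.
August 1843: 31 − 24 = 7 days remain.
September 1–5, 1843: 5 days.
Residual: 12 days.
Total: 1107 days.
1107 mod 7 = 1, so 1 day before Tuesday is Monday.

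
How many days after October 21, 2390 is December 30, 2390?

October 2390: 31 − 21 = 10 days remain.
Then November (30): 30 days.
December 1–30, 2390: 30 days.
Total: 10 + 30 + 30 = 70 days.

70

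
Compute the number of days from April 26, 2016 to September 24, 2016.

April 2016: 30 − 26 = 4 days remain.
Then May (31), June (30), July (31), August (31): 31 + 30 + 31 + 31 = 123 days.
September 1–24, 2016: 24 days.
Total: 4 + 123 + 24 = 151 days.

151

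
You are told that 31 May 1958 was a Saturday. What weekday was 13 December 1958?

Saturday

May 1958: 31 − 31 = 0 days remain.
Then June (30), July (31), August (31), September (30), October (31), November (30): 30 + 31 + 31 + 30 + 31 + 30 = 183 days.
December 1–13, 1958: 13 days.
Total: 0 + 183 + 13 = 196 days.
196 is a multiple of 7, so 13 December 1958 falls on the same weekday: Saturday.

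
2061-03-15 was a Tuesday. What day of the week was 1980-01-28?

Monday

Count forward from the earlier date (January 28, 1980) to the later (March 15, 2061):
From January 28, 1980 to January 28, 2061: 81 years, of which 21 contain a Feb 29 — 60×365 + 21×366 = 29586 days.
(2000 is a leap year (divisible by 400).)
January 2061: 31 − 28 = 3 days remain.
Then February 2061 (28): 28 days.
March 1–15, 2061: 15 days.
Residual: 46 days.
Total: 29632 days.
29632 mod 7 = 1, so 1 day before Tuesday is Monday.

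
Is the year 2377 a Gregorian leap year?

No

2377 is not a leap year.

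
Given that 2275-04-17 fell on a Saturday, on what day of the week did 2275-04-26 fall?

Monday

Within April 2275: 26 − 17 = 9 days.
9 mod 7 = 2, so 2 days after Saturday is Monday.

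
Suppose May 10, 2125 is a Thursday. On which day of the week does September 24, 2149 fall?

Wednesday

From May 10, 2125 to May 10, 2149: 24 years, of which 6 contain a Feb 29 — 18×365 + 6×366 = 8766 days.
May 2149: 31 − 10 = 21 days remain.
Then June (30), July (31), August (31): 30 + 31 + 31 = 92 days.
September 1–24, 2149: 24 days.
Residual: 137 days.
Total: 8903 days.
8903 mod 7 = 6, so 6 days after Thursday is Wednesday.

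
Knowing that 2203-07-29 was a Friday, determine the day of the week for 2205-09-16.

Monday

Day-of-year of July 29, 2203: 210.
Day-of-year of September 16, 2205: 259.
2203 has 365 days, so 365 − 210 = 155 days remain in 2203.
Full years: 2204: 366. Sum = 366.
Total: 155 + 366 + 259 = 780 days.
780 mod 7 = 3, so 3 days after Friday is Monday.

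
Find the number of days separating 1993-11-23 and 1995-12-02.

November 1993: 30 − 23 = 7 days remain.
Then 24 full months totalling 730 days.
December 1–2, 1995: 2 days.
Total: 7 + 730 + 2 = 739 days.

739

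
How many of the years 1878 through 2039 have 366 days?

Years divisible by 4: 1880, 1884, …, 2036 — 40 in all.
Of these, 1900 is divisible by 100 but not 400, so not leap.
2000 is divisible by 400, so still leap.
Leap years: 40 − 1 = 39.

39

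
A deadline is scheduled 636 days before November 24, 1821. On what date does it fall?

February 27, 1820

Count 636 days before November 24, 1821:
February 27, 1820 → February 27, 1821: 366 days (1820 is a leap year).
February 1821: 28 − 27 = 1 day remains (1821 is not a leap year, so February has 28 days).
Then March (31), April (30), May (31), June (30), July (31), August (31), September (30), October (31): 31 + 30 + 31 + 30 + 31 + 31 + 30 + 31 = 245 days.
November 1–24, 1821: 24 days.
Residual: 270 days.
Total: 636 days.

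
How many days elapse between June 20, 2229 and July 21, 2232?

Day-of-year of June 20, 2229: 171.
Day-of-year of July 21, 2232: 203.
2229 has 365 days, so 365 − 171 = 194 days remain in 2229.
Full years: 2230: 365; 2231: 365. Sum = 730.
Total: 194 + 730 + 203 = 1127 days.

1127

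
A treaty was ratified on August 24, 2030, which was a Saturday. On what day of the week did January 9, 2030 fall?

Wednesday

Count forward from the earlier date (January 9, 2030) to the later (August 24, 2030):
January 2030: 31 − 9 = 22 days remain.
Then February 2030 (28), March (31), April (30), May (31), June (30), July (31): 28 + 31 + 30 + 31 + 30 + 31 = 181 days.
August 1–24, 2030: 24 days.
Total: 22 + 181 + 24 = 227 days.
227 mod 7 = 3, so 3 days before Saturday is Wednesday.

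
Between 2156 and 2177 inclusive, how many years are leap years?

6

Years divisible by 4 in [2156, 2177]: 2156, 2160, 2164, 2168, 2172, 2176.
No century exceptions apply. Count: 6.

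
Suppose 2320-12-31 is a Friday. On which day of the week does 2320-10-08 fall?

Friday

Count forward from the earlier date (October 8, 2320) to the later (December 31, 2320):
October 2320: 31 − 8 = 23 days remain.
Then November (30): 30 days.
December 1–31, 2320: 31 days.
Total: 23 + 30 + 31 = 84 days.
84 is a multiple of 7, so 2320-10-08 falls on the same weekday: Friday.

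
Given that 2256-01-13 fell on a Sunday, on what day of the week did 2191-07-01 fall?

Count forward from the earlier date (July 1, 2191) to the later (January 13, 2256):
From July 1, 2191 to July 1, 2255: 64 years, of which 15 contain a Feb 29 — 49×365 + 15×366 = 23375 days.
(2200 is not a leap year (divisible by 100 but not 400).)
July 2255: 31 − 1 = 30 days remain.
Then August (31), September (30), October (31), November (30), December (31): 31 + 30 + 31 + 30 + 31 = 153 days.
January 1–13, 2256: 13 days.
Residual: 196 days.
Total: 23571 days.
23571 mod 7 = 2, so 2 days before Sunday is Friday.

Friday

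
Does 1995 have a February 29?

No

1995 is not a leap year.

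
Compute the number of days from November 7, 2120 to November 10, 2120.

3

Within November 2120: 10 − 7 = 3 days.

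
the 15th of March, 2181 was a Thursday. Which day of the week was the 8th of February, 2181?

Count forward from the earlier date (February 8, 2181) to the later (March 15, 2181):
February 2181: 28 − 8 = 20 days remain (2181 is not a leap year, so February has 28 days).
March 1–15, 2181: 15 days.
Total: 20 + 15 = 35 days.
35 is a multiple of 7, so the 8th of February, 2181 falls on the same weekday: Thursday.

Thursday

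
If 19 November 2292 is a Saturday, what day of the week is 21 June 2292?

Count forward from the earlier date (June 21, 2292) to the later (November 19, 2292):
June 2292: 30 − 21 = 9 days remain.
Then July (31), August (31), September (30), October (31): 31 + 31 + 30 + 31 = 123 days.
November 1–19, 2292: 19 days.
Total: 9 + 123 + 19 = 151 days.
151 mod 7 = 4, so 4 days before Saturday is Tuesday.

Tuesday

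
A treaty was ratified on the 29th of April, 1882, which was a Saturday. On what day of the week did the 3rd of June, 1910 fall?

From April 29, 1882 to April 29, 1910: 28 years, of which 6 contain a Feb 29 — 22×365 + 6×366 = 10226 days.
(1900 is not a leap year (divisible by 100 but not 400).)
April 1910: 30 − 29 = 1 day remains.
Then May (31): 31 days.
June 1–3, 1910: 3 days.
Residual: 35 days.
Total: 10261 days.
10261 mod 7 = 6, so 6 days after Saturday is Friday.

Friday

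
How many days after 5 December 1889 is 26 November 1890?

December 1889: 31 − 5 = 26 days remain.
Then 10 full months totalling 304 days.
November 1–26, 1890: 26 days.
Total: 26 + 304 + 26 = 356 days.

356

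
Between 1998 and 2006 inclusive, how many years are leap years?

Years divisible by 4 in [1998, 2006]: 2000, 2004.
2000 is divisible by 400, so still leap.
No century exceptions apply. Count: 2.

2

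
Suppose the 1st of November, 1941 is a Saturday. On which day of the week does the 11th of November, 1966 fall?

Day-of-year of November 1, 1941: 305.
Day-of-year of November 11, 1966: 315.
1941 has 365 days, so 365 − 305 = 60 days remain in 1941.
Full years 1942–1965: 18 common + 6 leap = 18×365 + 6×366 = 8766 days.
Total: 60 + 8766 + 315 = 9141 days.
9141 mod 7 = 6, so 6 days after Saturday is Friday.

Friday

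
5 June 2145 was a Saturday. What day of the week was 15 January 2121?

Count forward from the earlier date (January 15, 2121) to the later (June 5, 2145):
From January 15, 2121 to January 15, 2145: 24 years, of which 6 contain a Feb 29 — 18×365 + 6×366 = 8766 days.
January 2145: 31 − 15 = 16 days remain.
Then February 2145 (28), March (31), April (30), May (31): 28 + 31 + 30 + 31 = 120 days.
June 1–5, 2145: 5 days.
Residual: 141 days.
Total: 8907 days.
8907 mod 7 = 3, so 3 days before Saturday is Wednesday.

Wednesday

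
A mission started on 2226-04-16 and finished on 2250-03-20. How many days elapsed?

8739

Day-of-year of April 16, 2226: 106.
Day-of-year of March 20, 2250: 79.
2226 has 365 days, so 365 − 106 = 259 days remain in 2226.
Full years 2227–2249: 17 common + 6 leap = 17×365 + 6×366 = 8401 days.
Total: 259 + 8401 + 79 = 8739 days.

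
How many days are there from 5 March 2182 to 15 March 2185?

Day-of-year of March 5, 2182: 64.
Day-of-year of March 15, 2185: 74.
2182 has 365 days, so 365 − 64 = 301 days remain in 2182.
Full years: 2183: 365; 2184: 366. Sum = 731.
Total: 301 + 731 + 74 = 1106 days.

1106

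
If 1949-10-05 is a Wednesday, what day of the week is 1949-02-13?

Sunday

Count forward from the earlier date (February 13, 1949) to the later (October 5, 1949):
February 1949: 28 − 13 = 15 days remain (1949 is not a leap year, so February has 28 days).
Then March (31), April (30), May (31), June (30), July (31), August (31), September (30): 31 + 30 + 31 + 30 + 31 + 31 + 30 = 214 days.
October 1–5, 1949: 5 days.
Total: 15 + 214 + 5 = 234 days.
234 mod 7 = 3, so 3 days before Wednesday is Sunday.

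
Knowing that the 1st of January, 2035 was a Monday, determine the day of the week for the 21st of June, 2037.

Sunday

Day-of-year of January 1, 2035: 1.
Day-of-year of June 21, 2037: 172.
2035 has 365 days, so 365 − 1 = 364 days remain in 2035.
Full years: 2036: 366. Sum = 366.
Total: 364 + 366 + 172 = 902 days.
902 mod 7 = 6, so 6 days after Monday is Sunday.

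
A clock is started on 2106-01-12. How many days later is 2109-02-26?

Day-of-year of January 12, 2106: 12.
Day-of-year of February 26, 2109: 57.
2106 has 365 days, so 365 − 12 = 353 days remain in 2106.
Full years: 2107: 365; 2108: 366. Sum = 731.
Total: 353 + 731 + 57 = 1141 days.

1141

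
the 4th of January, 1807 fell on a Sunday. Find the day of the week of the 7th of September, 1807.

Monday

January 1807: 31 − 4 = 27 days remain.
Then February 1807 (28), March (31), April (30), May (31), June (30), July (31), August (31): 28 + 31 + 30 + 31 + 30 + 31 + 31 = 212 days.
September 1–7, 1807: 7 days.
Total: 27 + 212 + 7 = 246 days.
246 mod 7 = 1, so 1 day after Sunday is Monday.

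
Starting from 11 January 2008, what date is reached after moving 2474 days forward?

20 October 2014

Count 2474 days after January 11, 2008:
Day-of-year of January 11, 2008: 11.
Day-of-year of October 20, 2014: 293.
2008 has 366 days, so 366 − 11 = 355 days remain in 2008.
Full years: 2009: 365; 2010: 365; 2011: 365; 2012: 366; 2013: 365. Sum = 1826.
Total: 355 + 1826 + 293 = 2474 days.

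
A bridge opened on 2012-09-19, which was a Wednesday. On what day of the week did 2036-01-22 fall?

Tuesday

From September 19, 2012 to September 19, 2035: 23 years, of which 5 contain a Feb 29 — 18×365 + 5×366 = 8400 days.
September 2035: 30 − 19 = 11 days remain.
Then October (31), November (30), December (31): 31 + 30 + 31 = 92 days.
January 1–22, 2036: 22 days.
Residual: 125 days.
Total: 8525 days.
8525 mod 7 = 6, so 6 days after Wednesday is Tuesday.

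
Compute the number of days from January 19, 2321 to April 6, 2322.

442

January 19, 2321 → January 19, 2322: 365 days.
January 2322: 31 − 19 = 12 days remain.
Then February 2322 (28), March (31): 28 + 31 = 59 days.
April 1–6, 2322: 6 days.
Residual: 77 days.
Total: 442 days.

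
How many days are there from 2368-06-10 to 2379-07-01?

4038

Day-of-year of June 10, 2368: 162.
Day-of-year of July 1, 2379: 182.
2368 has 366 days, so 366 − 162 = 204 days remain in 2368.
Full years 2369–2378: 8 common + 2 leap = 8×365 + 2×366 = 3652 days.
Total: 204 + 3652 + 182 = 4038 days.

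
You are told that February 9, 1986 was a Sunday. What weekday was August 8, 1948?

Sunday

Count forward from the earlier date (August 8, 1948) to the later (February 9, 1986):
Day-of-year of August 8, 1948: 221.
Day-of-year of February 9, 1986: 40.
1948 has 366 days, so 366 − 221 = 145 days remain in 1948.
Full years 1949–1985: 28 common + 9 leap = 28×365 + 9×366 = 13514 days.
Total: 145 + 13514 + 40 = 13699 days.
13699 is a multiple of 7, so August 8, 1948 falls on the same weekday: Sunday.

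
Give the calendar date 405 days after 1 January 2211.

10 February 2212

Count 405 days after January 1, 2211:
Day-of-year of January 1, 2211: 1.
Day-of-year of February 10, 2212: 41.
2211 has 365 days, so 365 − 1 = 364 days remain in 2211.
Total: 364 + 41 = 405 days.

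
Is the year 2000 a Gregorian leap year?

2000 is a leap year (divisible by 400).

Yes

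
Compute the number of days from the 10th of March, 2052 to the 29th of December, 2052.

March 2052: 31 − 10 = 21 days remain.
Then April (30), May (31), June (30), July (31), August (31), September (30), October (31), November (30): 30 + 31 + 30 + 31 + 31 + 30 + 31 + 30 = 244 days.
December 1–29, 2052: 29 days.
Total: 21 + 244 + 29 = 294 days.

294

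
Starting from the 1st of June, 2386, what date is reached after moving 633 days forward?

the 24th of February, 2388

Count 633 days after June 1, 2386:
June 2386: 30 − 1 = 29 days remain.
Then 19 full months totalling 580 days.
February 1–24, 2388: 24 days (2388 is a leap year).
Total: 29 + 580 + 24 = 633 days.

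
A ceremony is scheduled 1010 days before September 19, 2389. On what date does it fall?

December 14, 2386

Count 1010 days before September 19, 2389:
Day-of-year of December 14, 2386: 348.
Day-of-year of September 19, 2389: 262.
2386 has 365 days, so 365 − 348 = 17 days remain in 2386.
Full years: 2387: 365; 2388: 366. Sum = 731.
Total: 17 + 731 + 262 = 1010 days.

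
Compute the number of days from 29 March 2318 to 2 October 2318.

187

March 2318: 31 − 29 = 2 days remain.
Then April (30), May (31), June (30), July (31), August (31), September (30): 30 + 31 + 30 + 31 + 31 + 30 = 183 days.
October 1–2, 2318: 2 days.
Total: 2 + 183 + 2 = 187 days.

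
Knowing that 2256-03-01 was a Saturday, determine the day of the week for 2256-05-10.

March 2256: 31 − 1 = 30 days remain.
Then April (30): 30 days.
May 1–10, 2256: 10 days.
Total: 30 + 30 + 10 = 70 days.
70 is a multiple of 7, so 2256-05-10 falls on the same weekday: Saturday.

Saturday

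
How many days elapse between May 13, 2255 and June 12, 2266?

4048

Day-of-year of May 13, 2255: 133.
Day-of-year of June 12, 2266: 163.
2255 has 365 days, so 365 − 133 = 232 days remain in 2255.
Full years 2256–2265: 7 common + 3 leap = 7×365 + 3×366 = 3653 days.
Total: 232 + 3653 + 163 = 4048 days.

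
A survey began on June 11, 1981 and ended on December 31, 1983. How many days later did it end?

933

June 1981: 30 − 11 = 19 days remain.
Then 29 full months totalling 883 days.
December 1–31, 1983: 31 days.
Total: 19 + 883 + 31 = 933 days.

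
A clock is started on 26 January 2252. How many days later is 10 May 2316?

From January 26, 2252 to January 26, 2316: 64 years, of which 15 contain a Feb 29 — 49×365 + 15×366 = 23375 days.
(2300 is not a leap year (divisible by 100 but not 400).)
January 2316: 31 − 26 = 5 days remain.
Then February 2316 (29), March (31), April (30): 29 + 31 + 30 = 90 days.
May 1–10, 2316: 10 days.
Residual: 105 days.
Total: 23480 days.

23480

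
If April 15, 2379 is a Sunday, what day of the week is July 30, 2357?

Count forward from the earlier date (July 30, 2357) to the later (April 15, 2379):
Day-of-year of July 30, 2357: 211.
Day-of-year of April 15, 2379: 105.
2357 has 365 days, so 365 − 211 = 154 days remain in 2357.
Full years 2358–2378: 16 common + 5 leap = 16×365 + 5×366 = 7670 days.
Total: 154 + 7670 + 105 = 7929 days.
7929 mod 7 = 5, so 5 days before Sunday is Tuesday.

Tuesday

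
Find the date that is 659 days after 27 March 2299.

15 January 2301

Count 659 days after March 27, 2299:
March 27, 2299 → March 27, 2300: 365 days (2300 is not a leap year (divisible by 100 but not 400)).
March 2300: 31 − 27 = 4 days remain.
Then 9 full months totalling 275 days.
January 1–15, 2301: 15 days.
Residual: 294 days.
Total: 659 days.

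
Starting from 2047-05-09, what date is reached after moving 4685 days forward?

2060-03-06

Count 4685 days after May 9, 2047:
Day-of-year of May 9, 2047: 129.
Day-of-year of March 6, 2060: 66.
2047 has 365 days, so 365 − 129 = 236 days remain in 2047.
Full years 2048–2059: 9 common + 3 leap = 9×365 + 3×366 = 4383 days.
Total: 236 + 4383 + 66 = 4685 days.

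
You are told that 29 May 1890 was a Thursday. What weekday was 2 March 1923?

Day-of-year of May 29, 1890: 149.
Day-of-year of March 2, 1923: 61.
1890 has 365 days, so 365 − 149 = 216 days remain in 1890.
Full years 1891–1922: 25 common + 7 leap = 25×365 + 7×366 = 11687 days.
Total: 216 + 11687 + 61 = 11964 days.
11964 mod 7 = 1, so 1 day after Thursday is Friday.

Friday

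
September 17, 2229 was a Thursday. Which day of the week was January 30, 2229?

Count forward from the earlier date (January 30, 2229) to the later (September 17, 2229):
January 2229: 31 − 30 = 1 day remains.
Then February 2229 (28), March (31), April (30), May (31), June (30), July (31), August (31): 28 + 31 + 30 + 31 + 30 + 31 + 31 = 212 days.
September 1–17, 2229: 17 days.
Total: 1 + 212 + 17 = 230 days.
230 mod 7 = 6, so 6 days before Thursday is Friday.

Friday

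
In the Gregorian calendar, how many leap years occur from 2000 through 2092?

24

Years divisible by 4: 2000, 2004, …, 2092 — 24 in all.
2000 is divisible by 400, so still leap.
No century exceptions apply. Count: 24.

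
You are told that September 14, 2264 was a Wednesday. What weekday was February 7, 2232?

Tuesday

Count forward from the earlier date (February 7, 2232) to the later (September 14, 2264):
From February 7, 2232 to February 7, 2264: 32 years, of which 8 contain a Feb 29 — 24×365 + 8×366 = 11688 days.
February 2264: 29 − 7 = 22 days remain (2264 is a leap year, so February has 29 days).
Then March (31), April (30), May (31), June (30), July (31), August (31): 31 + 30 + 31 + 30 + 31 + 31 = 184 days.
September 1–14, 2264: 14 days.
Residual: 220 days.
Total: 11908 days.
11908 mod 7 = 1, so 1 day before Wednesday is Tuesday.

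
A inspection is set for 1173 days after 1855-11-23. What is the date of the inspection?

1859-02-08

Count 1173 days after November 23, 1855:
Day-of-year of November 23, 1855: 327.
Day-of-year of February 8, 1859: 39.
1855 has 365 days, so 365 − 327 = 38 days remain in 1855.
Full years: 1856: 366; 1857: 365; 1858: 365. Sum = 1096.
Total: 38 + 1096 + 39 = 1173 days.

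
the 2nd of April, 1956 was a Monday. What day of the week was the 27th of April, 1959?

Monday

April 2, 1956 → April 2, 1957: 365 days.
April 2, 1957 → April 2, 1958: 365 days.
April 2, 1958 → April 2, 1959: 365 days.
Within April 1959: 27 − 2 = 25 days.
Total: 1120 days.
1120 is a multiple of 7, so the 27th of April, 1959 falls on the same weekday: Monday.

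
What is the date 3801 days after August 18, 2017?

January 14, 2028

Count 3801 days after August 18, 2017:
Day-of-year of August 18, 2017: 230.
Day-of-year of January 14, 2028: 14.
2017 has 365 days, so 365 − 230 = 135 days remain in 2017.
Full years 2018–2027: 8 common + 2 leap = 8×365 + 2×366 = 3652 days.
Total: 135 + 3652 + 14 = 3801 days.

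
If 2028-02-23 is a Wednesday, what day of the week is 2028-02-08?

Count forward from the earlier date (February 8, 2028) to the later (February 23, 2028):
Within February 2028: 23 − 8 = 15 days.
15 mod 7 = 1, so 1 day before Wednesday is Tuesday.

Tuesday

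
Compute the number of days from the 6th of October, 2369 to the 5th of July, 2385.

5751

From October 6, 2369 to October 6, 2384: 15 years, of which 4 contain a Feb 29 — 11×365 + 4×366 = 5479 days.
October 2384: 31 − 6 = 25 days remain.
Then November (30), December (31), January (31), February 2385 (28), March (31), April (30), May (31), June (30): 30 + 31 + 31 + 28 + 31 + 30 + 31 + 30 = 242 days.
July 1–5, 2385: 5 days.
Residual: 272 days.
Total: 5751 days.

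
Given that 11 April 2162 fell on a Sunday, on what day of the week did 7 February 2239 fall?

Thursday

Day-of-year of April 11, 2162: 101.
Day-of-year of February 7, 2239: 38.
2162 has 365 days, so 365 − 101 = 264 days remain in 2162.
Full years 2163–2238: 58 common + 18 leap = 58×365 + 18×366 = 27758 days.
Total: 264 + 27758 + 38 = 28060 days.
28060 mod 7 = 4, so 4 days after Sunday is Thursday.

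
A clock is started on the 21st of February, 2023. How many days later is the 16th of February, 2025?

February 21, 2023 → February 21, 2024: 365 days.
February 2024: 29 − 21 = 8 days remain (2024 is a leap year, so February has 29 days).
Then 11 full months totalling 337 days.
February 1–16, 2025: 16 days (2025 is not a leap year).
Residual: 361 days.
Total: 726 days.

726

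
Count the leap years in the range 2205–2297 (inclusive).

23

Years divisible by 4: 2208, 2212, …, 2296 — 23 in all.
No century exceptions apply. Count: 23.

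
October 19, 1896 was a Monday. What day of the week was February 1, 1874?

Count forward from the earlier date (February 1, 1874) to the later (October 19, 1896):
From February 1, 1874 to February 1, 1896: 22 years, of which 5 contain a Feb 29 — 17×365 + 5×366 = 8035 days.
February 1896: 29 − 1 = 28 days remain (1896 is a leap year, so February has 29 days).
Then March (31), April (30), May (31), June (30), July (31), August (31), September (30): 31 + 30 + 31 + 30 + 31 + 31 + 30 = 214 days.
October 1–19, 1896: 19 days.
Residual: 261 days.
Total: 8296 days.
8296 mod 7 = 1, so 1 day before Monday is Sunday.

Sunday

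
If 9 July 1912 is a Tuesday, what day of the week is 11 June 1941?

Wednesday

From July 9, 1912 to July 9, 1940: 28 years, of which 7 contain a Feb 29 — 21×365 + 7×366 = 10227 days.
July 1940: 31 − 9 = 22 days remain.
Then 10 full months totalling 304 days.
June 1–11, 1941: 11 days.
Residual: 337 days.
Total: 10564 days.
10564 mod 7 = 1, so 1 day after Tuesday is Wednesday.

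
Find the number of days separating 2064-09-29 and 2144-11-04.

29255

From September 29, 2064 to September 29, 2144: 80 years, of which 19 contain a Feb 29 — 61×365 + 19×366 = 29219 days.
(2100 is not a leap year (divisible by 100 but not 400).)
September 2144: 30 − 29 = 1 day remains.
Then October (31): 31 days.
November 1–4, 2144: 4 days.
Residual: 36 days.
Total: 29255 days.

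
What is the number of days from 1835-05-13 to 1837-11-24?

926

May 13, 1835 → May 13, 1836: 366 days (1836 is a leap year).
May 13, 1836 → May 13, 1837: 365 days.
May 1837: 31 − 13 = 18 days remain.
Then June (30), July (31), August (31), September (30), October (31): 30 + 31 + 31 + 30 + 31 = 153 days.
November 1–24, 1837: 24 days.
Residual: 195 days.
Total: 926 days.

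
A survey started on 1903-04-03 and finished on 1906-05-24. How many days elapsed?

April 3, 1903 → April 3, 1904: 366 days (1904 is a leap year).
April 3, 1904 → April 3, 1905: 365 days.
April 3, 1905 → April 3, 1906: 365 days.
April 1906: 30 − 3 = 27 days remain.
May 1–24, 1906: 24 days.
Residual: 51 days.
Total: 1147 days.

1147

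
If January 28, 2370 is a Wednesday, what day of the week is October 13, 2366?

Thursday

Count forward from the earlier date (October 13, 2366) to the later (January 28, 2370):
Day-of-year of October 13, 2366: 286.
Day-of-year of January 28, 2370: 28.
2366 has 365 days, so 365 − 286 = 79 days remain in 2366.
Full years: 2367: 365; 2368: 366; 2369: 365. Sum = 1096.
Total: 79 + 1096 + 28 = 1203 days.
1203 mod 7 = 6, so 6 days before Wednesday is Thursday.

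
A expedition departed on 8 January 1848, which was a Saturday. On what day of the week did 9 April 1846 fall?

Thursday

Count forward from the earlier date (April 9, 1846) to the later (January 8, 1848):
Day-of-year of April 9, 1846: 99.
Day-of-year of January 8, 1848: 8.
1846 has 365 days, so 365 − 99 = 266 days remain in 1846.
Full years: 1847: 365. Sum = 365.
Total: 266 + 365 + 8 = 639 days.
639 mod 7 = 2, so 2 days before Saturday is Thursday.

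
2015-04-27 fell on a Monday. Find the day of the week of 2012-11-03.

Count forward from the earlier date (November 3, 2012) to the later (April 27, 2015):
Day-of-year of November 3, 2012: 308.
Day-of-year of April 27, 2015: 117.
2012 has 366 days, so 366 − 308 = 58 days remain in 2012.
Full years: 2013: 365; 2014: 365. Sum = 730.
Total: 58 + 730 + 117 = 905 days.
905 mod 7 = 2, so 2 days before Monday is Saturday.

Saturday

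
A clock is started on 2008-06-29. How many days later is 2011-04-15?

1020

Day-of-year of June 29, 2008: 181.
Day-of-year of April 15, 2011: 105.
2008 has 366 days, so 366 − 181 = 185 days remain in 2008.
Full years: 2009: 365; 2010: 365. Sum = 730.
Total: 185 + 730 + 105 = 1020 days.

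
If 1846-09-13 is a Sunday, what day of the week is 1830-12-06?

Monday

Count forward from the earlier date (December 6, 1830) to the later (September 13, 1846):
Day-of-year of December 6, 1830: 340.
Day-of-year of September 13, 1846: 256.
1830 has 365 days, so 365 − 340 = 25 days remain in 1830.
Full years 1831–1845: 11 common + 4 leap = 11×365 + 4×366 = 5479 days.
Total: 25 + 5479 + 256 = 5760 days.
5760 mod 7 = 6, so 6 days before Sunday is Monday.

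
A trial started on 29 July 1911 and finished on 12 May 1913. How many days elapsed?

July 1911: 31 − 29 = 2 days remain.
Then 21 full months totalling 639 days.
May 1–12, 1913: 12 days.
Total: 2 + 639 + 12 = 653 days.

653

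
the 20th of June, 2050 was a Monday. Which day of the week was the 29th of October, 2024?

Count forward from the earlier date (October 29, 2024) to the later (June 20, 2050):
From October 29, 2024 to October 29, 2049: 25 years, of which 6 contain a Feb 29 — 19×365 + 6×366 = 9131 days.
October 2049: 31 − 29 = 2 days remain.
Then November (30), December (31), January (31), February 2050 (28), March (31), April (30), May (31): 30 + 31 + 31 + 28 + 31 + 30 + 31 = 212 days.
June 1–20, 2050: 20 days.
Residual: 234 days.
Total: 9365 days.
9365 mod 7 = 6, so 6 days before Monday is Tuesday.

Tuesday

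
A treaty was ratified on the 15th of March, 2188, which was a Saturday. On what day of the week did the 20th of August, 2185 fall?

Saturday

Count forward from the earlier date (August 20, 2185) to the later (March 15, 2188):
Day-of-year of August 20, 2185: 232.
Day-of-year of March 15, 2188: 75.
2185 has 365 days, so 365 − 232 = 133 days remain in 2185.
Full years: 2186: 365; 2187: 365. Sum = 730.
Total: 133 + 730 + 75 = 938 days.
938 is a multiple of 7, so the 20th of August, 2185 falls on the same weekday: Saturday.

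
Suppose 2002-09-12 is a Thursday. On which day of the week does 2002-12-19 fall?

Thursday

September 2002: 30 − 12 = 18 days remain.
Then October (31), November (30): 31 + 30 = 61 days.
December 1–19, 2002: 19 days.
Total: 18 + 61 + 19 = 98 days.
98 is a multiple of 7, so 2002-12-19 falls on the same weekday: Thursday.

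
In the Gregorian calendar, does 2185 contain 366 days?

No

2185 is not a leap year.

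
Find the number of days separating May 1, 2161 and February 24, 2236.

Day-of-year of May 1, 2161: 121.
Day-of-year of February 24, 2236: 55.
2161 has 365 days, so 365 − 121 = 244 days remain in 2161.
Full years 2162–2235: 57 common + 17 leap = 57×365 + 17×366 = 27027 days.
Total: 244 + 27027 + 55 = 27326 days.

27326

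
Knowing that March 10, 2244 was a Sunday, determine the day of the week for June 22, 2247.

Tuesday

March 10, 2244 → March 10, 2245: 365 days.
March 10, 2245 → March 10, 2246: 365 days.
March 10, 2246 → March 10, 2247: 365 days.
March 2247: 31 − 10 = 21 days remain.
Then April (30), May (31): 30 + 31 = 61 days.
June 1–22, 2247: 22 days.
Residual: 104 days.
Total: 1199 days.
1199 mod 7 = 2, so 2 days after Sunday is Tuesday.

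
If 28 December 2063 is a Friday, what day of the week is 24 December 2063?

Monday

Count forward from the earlier date (December 24, 2063) to the later (December 28, 2063):
Within December 2063: 28 − 24 = 4 days.
4 mod 7 = 4, so 4 days before Friday is Monday.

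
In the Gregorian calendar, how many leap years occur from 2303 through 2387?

Years divisible by 4: 2304, 2308, …, 2384 — 21 in all.
No century exceptions apply. Count: 21.

21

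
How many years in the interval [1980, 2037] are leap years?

Years divisible by 4: 1980, 1984, …, 2036 — 15 in all.
2000 is divisible by 400, so still leap.
No century exceptions apply. Count: 15.

15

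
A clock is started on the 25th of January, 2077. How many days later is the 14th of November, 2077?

293

January 2077: 31 − 25 = 6 days remain.
Then 9 full months totalling 273 days.
November 1–14, 2077: 14 days.
Total: 6 + 273 + 14 = 293 days.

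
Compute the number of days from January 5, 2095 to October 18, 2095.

January 2095: 31 − 5 = 26 days remain.
Then February 2095 (28), March (31), April (30), May (31), June (30), July (31), August (31), September (30): 28 + 31 + 30 + 31 + 30 + 31 + 31 + 30 = 242 days.
October 1–18, 2095: 18 days.
Total: 26 + 242 + 18 = 286 days.

286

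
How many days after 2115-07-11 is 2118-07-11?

July 11, 2115 → July 11, 2116: 366 days (2116 is a leap year).
July 11, 2116 → July 11, 2117: 365 days.
July 11, 2117 → July 11, 2118: 365 days.
Total: 1096 days.

1096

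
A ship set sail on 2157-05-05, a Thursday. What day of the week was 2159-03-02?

Friday

May 5, 2157 → May 5, 2158: 365 days.
May 2158: 31 − 5 = 26 days remain.
Then 9 full months totalling 273 days.
March 1–2, 2159: 2 days.
Residual: 301 days.
Total: 666 days.
666 mod 7 = 1, so 1 day after Thursday is Friday.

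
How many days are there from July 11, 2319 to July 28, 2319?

17

Within July 2319: 28 − 11 = 17 days.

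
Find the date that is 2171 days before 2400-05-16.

2394-06-06

Count 2171 days before May 16, 2400:
Day-of-year of June 6, 2394: 157.
Day-of-year of May 16, 2400: 137.
2394 has 365 days, so 365 − 157 = 208 days remain in 2394.
Full years: 2395: 365; 2396: 366; 2397: 365; 2398: 365; 2399: 365. Sum = 1826.
Total: 208 + 1826 + 137 = 2171 days.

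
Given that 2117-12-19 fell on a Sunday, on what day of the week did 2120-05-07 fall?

December 19, 2117 → December 19, 2118: 365 days.
December 19, 2118 → December 19, 2119: 365 days.
December 2119: 31 − 19 = 12 days remain.
Then January (31), February 2120 (29), March (31), April (30): 31 + 29 + 31 + 30 = 121 days.
May 1–7, 2120: 7 days.
Residual: 140 days.
Total: 870 days.
870 mod 7 = 2, so 2 days after Sunday is Tuesday.

Tuesday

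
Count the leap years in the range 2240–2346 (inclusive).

26

Years divisible by 4: 2240, 2244, …, 2344 — 27 in all.
Of these, 2300 is divisible by 100 but not 400, so not leap.
Leap years: 27 − 1 = 26.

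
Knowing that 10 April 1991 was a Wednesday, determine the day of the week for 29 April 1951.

Count forward from the earlier date (April 29, 1951) to the later (April 10, 1991):
Day-of-year of April 29, 1951: 119.
Day-of-year of April 10, 1991: 100.
1951 has 365 days, so 365 − 119 = 246 days remain in 1951.
Full years 1952–1990: 29 common + 10 leap = 29×365 + 10×366 = 14245 days.
Total: 246 + 14245 + 100 = 14591 days.
14591 mod 7 = 3, so 3 days before Wednesday is Sunday.

Sunday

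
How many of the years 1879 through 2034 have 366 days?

38

Years divisible by 4: 1880, 1884, …, 2032 — 39 in all.
Of these, 1900 is divisible by 100 but not 400, so not leap.
2000 is divisible by 400, so still leap.
Leap years: 39 − 1 = 38.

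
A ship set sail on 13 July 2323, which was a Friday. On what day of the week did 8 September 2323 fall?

Saturday

July 2323: 31 − 13 = 18 days remain.
Then August (31): 31 days.
September 1–8, 2323: 8 days.
Total: 18 + 31 + 8 = 57 days.
57 mod 7 = 1, so 1 day after Friday is Saturday.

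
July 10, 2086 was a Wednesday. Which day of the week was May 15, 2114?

From July 10, 2086 to July 10, 2113: 27 years, of which 6 contain a Feb 29 — 21×365 + 6×366 = 9861 days.
(2100 is not a leap year (divisible by 100 but not 400).)
July 2113: 31 − 10 = 21 days remain.
Then 9 full months totalling 273 days.
May 1–15, 2114: 15 days.
Residual: 309 days.
Total: 10170 days.
10170 mod 7 = 6, so 6 days after Wednesday is Tuesday.

Tuesday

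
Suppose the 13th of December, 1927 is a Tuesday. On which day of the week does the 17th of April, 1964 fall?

From December 13, 1927 to December 13, 1963: 36 years, of which 9 contain a Feb 29 — 27×365 + 9×366 = 13149 days.
December 1963: 31 − 13 = 18 days remain.
Then January (31), February 1964 (29), March (31): 31 + 29 + 31 = 91 days.
April 1–17, 1964: 17 days.
Residual: 126 days.
Total: 13275 days.
13275 mod 7 = 3, so 3 days after Tuesday is Friday.

Friday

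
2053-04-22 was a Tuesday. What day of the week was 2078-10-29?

Saturday

From April 22, 2053 to April 22, 2078: 25 years, of which 6 contain a Feb 29 — 19×365 + 6×366 = 9131 days.
April 2078: 30 − 22 = 8 days remain.
Then May (31), June (30), July (31), August (31), September (30): 31 + 30 + 31 + 31 + 30 = 153 days.
October 1–29, 2078: 29 days.
Residual: 190 days.
Total: 9321 days.
9321 mod 7 = 4, so 4 days after Tuesday is Saturday.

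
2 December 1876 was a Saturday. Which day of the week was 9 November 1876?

Count forward from the earlier date (November 9, 1876) to the later (December 2, 1876):
November 1876: 30 − 9 = 21 days remain.
December 1–2, 1876: 2 days.
Total: 21 + 2 = 23 days.
23 mod 7 = 2, so 2 days before Saturday is Thursday.

Thursday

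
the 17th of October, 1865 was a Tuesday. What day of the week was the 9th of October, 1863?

Friday

Count forward from the earlier date (October 9, 1863) to the later (October 17, 1865):
October 1863: 31 − 9 = 22 days remain.
Then 23 full months totalling 700 days.
October 1–17, 1865: 17 days.
Total: 22 + 700 + 17 = 739 days.
739 mod 7 = 4, so 4 days before Tuesday is Friday.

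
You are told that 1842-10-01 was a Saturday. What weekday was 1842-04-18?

Monday

Count forward from the earlier date (April 18, 1842) to the later (October 1, 1842):
April 1842: 30 − 18 = 12 days remain.
Then May (31), June (30), July (31), August (31), September (30): 31 + 30 + 31 + 31 + 30 = 153 days.
October 1, 1842: 1 day.
Total: 12 + 153 + 1 = 166 days.
166 mod 7 = 5, so 5 days before Saturday is Monday.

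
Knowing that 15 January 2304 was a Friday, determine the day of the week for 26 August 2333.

Day-of-year of January 15, 2304: 15.
Day-of-year of August 26, 2333: 238.
2304 has 366 days, so 366 − 15 = 351 days remain in 2304.
Full years 2305–2332: 21 common + 7 leap = 21×365 + 7×366 = 10227 days.
Total: 351 + 10227 + 238 = 10816 days.
10816 mod 7 = 1, so 1 day after Friday is Saturday.

Saturday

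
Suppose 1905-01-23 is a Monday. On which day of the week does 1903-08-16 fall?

Count forward from the earlier date (August 16, 1903) to the later (January 23, 1905):
August 16, 1903 → August 16, 1904: 366 days (1904 is a leap year).
August 1904: 31 − 16 = 15 days remain.
Then September (30), October (31), November (30), December (31): 30 + 31 + 30 + 31 = 122 days.
January 1–23, 1905: 23 days.
Residual: 160 days.
Total: 526 days.
526 mod 7 = 1, so 1 day before Monday is Sunday.

Sunday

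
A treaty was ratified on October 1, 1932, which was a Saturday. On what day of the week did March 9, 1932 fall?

Wednesday

Count forward from the earlier date (March 9, 1932) to the later (October 1, 1932):
March 1932: 31 − 9 = 22 days remain.
Then April (30), May (31), June (30), July (31), August (31), September (30): 30 + 31 + 30 + 31 + 31 + 30 = 183 days.
October 1, 1932: 1 day.
Total: 22 + 183 + 1 = 206 days.
206 mod 7 = 3, so 3 days before Saturday is Wednesday.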